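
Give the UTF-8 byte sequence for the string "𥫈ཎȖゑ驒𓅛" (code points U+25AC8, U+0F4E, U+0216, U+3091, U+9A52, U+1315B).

U+25AC8: 4-byte form → F0 A5 AB 88.
U+0F4E: 3-byte form → E0 BD 8E.
U+0216: 2-byte form → C8 96.
U+3091: 3-byte form → E3 82 91.
U+9A52: 3-byte form → E9 A9 92.
U+1315B: 4-byte form → F0 93 85 9B.
Concatenated (19 bytes): F0 A5 AB 88 E0 BD 8E C8 96 E3 82 91 E9 A9 92 F0 93 85 9B.

F0 A5 AB 88 E0 BD 8E C8 96 E3 82 91 E9 A9 92 F0 93 85 9B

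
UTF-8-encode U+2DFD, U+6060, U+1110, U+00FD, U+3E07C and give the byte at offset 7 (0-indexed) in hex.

U+2DFD → 3-byte form E2 B7 BD at offsets 0–2.
U+6060 → 3-byte form E6 81 A0 at offsets 3–5.
U+1110 → 3-byte form E1 84 90 at offsets 6–8.
Offset 7 falls in char 3's range; it's byte 2 of E1 84 90 = 0x84.

0x84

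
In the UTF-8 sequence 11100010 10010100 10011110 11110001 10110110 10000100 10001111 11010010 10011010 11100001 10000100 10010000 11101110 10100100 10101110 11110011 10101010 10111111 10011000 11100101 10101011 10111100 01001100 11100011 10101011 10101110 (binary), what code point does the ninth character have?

Offset 0: leading byte 0xE2 = 11100010 → 3-byte char #1 = E2 94 9E.
Offset 3: leading byte 0xF1 = 11110001 → 4-byte char #2 = F1 B6 84 8F.
Offset 7: leading byte 0xD2 = 11010010 → 2-byte char #3 = D2 9A.
Offset 9: leading byte 0xE1 = 11100001 → 3-byte char #4 = E1 84 90.
Offset 12: leading byte 0xEE = 11101110 → 3-byte char #5 = EE A4 AE.
Offset 15: leading byte 0xF3 = 11110011 → 4-byte char #6 = F3 AA BF 98.
Offset 19: leading byte 0xE5 = 11100101 → 3-byte char #7 = E5 AB BC.
Offset 22: leading byte 0x4C = 01001100 → 1-byte char #8 = 4C.
Offset 23: leading byte 0xE3 = 11100011 → 3-byte char #9 = E3 AB AE.
Leading byte 0xE3 = 11100011 matches 1110xxxx → 3-byte sequence.
Byte 1: 0xE3 = 11100011, payload 0011 (4 bits).
Byte 2: 0xAB = 10101011 (10xxxxxx ✓), payload 101011.
Byte 3: 0xAE = 10101110 (10xxxxxx ✓), payload 101110.
Concatenate: 0011101011101110 = 0x3AEE (16 bits → U+3AEE).

U+3AEE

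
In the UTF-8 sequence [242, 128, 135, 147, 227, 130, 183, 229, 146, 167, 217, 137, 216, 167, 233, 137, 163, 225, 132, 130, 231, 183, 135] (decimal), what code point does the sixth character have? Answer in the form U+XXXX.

U+9263

Offset 0: leading byte 0xF2 = 11110010 → 4-byte char #1 = F2 80 87 93.
Offset 4: leading byte 0xE3 = 11100011 → 3-byte char #2 = E3 82 B7.
Offset 7: leading byte 0xE5 = 11100101 → 3-byte char #3 = E5 92 A7.
Offset 10: leading byte 0xD9 = 11011001 → 2-byte char #4 = D9 89.
Offset 12: leading byte 0xD8 = 11011000 → 2-byte char #5 = D8 A7.
Offset 14: leading byte 0xE9 = 11101001 → 3-byte char #6 = E9 89 A3.
Leading byte 0xE9 = 11101001 matches 1110xxxx → 3-byte sequence.
Byte 1: 0xE9 = 11101001, payload 1001 (4 bits).
Byte 2: 0x89 = 10001001 (10xxxxxx ✓), payload 001001.
Byte 3: 0xA3 = 10100011 (10xxxxxx ✓), payload 100011.
Concatenate: 1001001001100011 = 0x9263 (16 bits → U+9263).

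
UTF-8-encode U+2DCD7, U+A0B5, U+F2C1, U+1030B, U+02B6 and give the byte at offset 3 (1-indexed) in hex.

0xB3

1-indexed offset 3 is 0-indexed offset 2.
U+2DCD7 → 4-byte form F0 AD B3 97 at offsets 0–3.
Offset 2 falls in char 1's range; it's byte 3 of F0 AD B3 97 = 0xB3.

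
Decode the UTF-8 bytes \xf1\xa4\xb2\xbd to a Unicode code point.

U+64CBD

Leading byte 0xF1 = 11110001 matches 11110xxx → 4-byte sequence.
Byte 1: 0xF1 = 11110001, payload 001 (3 bits).
Byte 2: 0xA4 = 10100100 (10xxxxxx ✓), payload 100100.
Byte 3: 0xB2 = 10110010 (10xxxxxx ✓), payload 110010.
Byte 4: 0xBD = 10111101 (10xxxxxx ✓), payload 111101.
Concatenate: 001100100110010111101 = 0x64CBD (21 bits → U+64CBD).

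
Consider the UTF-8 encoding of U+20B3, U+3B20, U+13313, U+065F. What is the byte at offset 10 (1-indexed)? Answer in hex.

0x93

1-indexed offset 10 is 0-indexed offset 9.
U+20B3 → 3-byte form E2 82 B3 at offsets 0–2.
U+3B20 → 3-byte form E3 AC A0 at offsets 3–5.
U+13313 → 4-byte form F0 93 8C 93 at offsets 6–9.
Offset 9 falls in char 3's range; it's byte 4 of F0 93 8C 93 = 0x93.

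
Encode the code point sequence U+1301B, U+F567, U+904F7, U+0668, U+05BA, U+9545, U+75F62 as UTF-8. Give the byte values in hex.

U+1301B: 4-byte form → F0 93 80 9B.
U+F567: 3-byte form → EF 95 A7.
U+904F7: 4-byte form → F2 90 93 B7.
U+0668: 2-byte form → D9 A8.
U+05BA: 2-byte form → D6 BA.
U+9545: 3-byte form → E9 95 85.
U+75F62: 4-byte form → F1 B5 BD A2.
Concatenated (22 bytes): F0 93 80 9B EF 95 A7 F2 90 93 B7 D9 A8 D6 BA E9 95 85 F1 B5 BD A2.

F0 93 80 9B EF 95 A7 F2 90 93 B7 D9 A8 D6 BA E9 95 85 F1 B5 BD A2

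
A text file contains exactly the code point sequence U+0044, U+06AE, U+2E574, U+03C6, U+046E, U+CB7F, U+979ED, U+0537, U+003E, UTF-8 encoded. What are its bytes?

U+0044: 1-byte form → 44.
U+06AE: 2-byte form → DA AE.
U+2E574: 4-byte form → F0 AE 95 B4.
U+03C6: 2-byte form → CF 86.
U+046E: 2-byte form → D1 AE.
U+CB7F: 3-byte form → EC AD BF.
U+979ED: 4-byte form → F2 97 A7 AD.
U+0537: 2-byte form → D4 B7.
U+003E: 1-byte form → 3E.
Concatenated (21 bytes): 44 DA AE F0 AE 95 B4 CF 86 D1 AE EC AD BF F2 97 A7 AD D4 B7 3E.

44 DA AE F0 AE 95 B4 CF 86 D1 AE EC AD BF F2 97 A7 AD D4 B7 3E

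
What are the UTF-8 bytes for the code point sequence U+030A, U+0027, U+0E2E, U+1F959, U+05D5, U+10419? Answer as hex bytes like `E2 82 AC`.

CC 8A 27 E0 B8 AE F0 9F A5 99 D7 95 F0 90 90 99

U+030A: 2-byte form → CC 8A.
U+0027: 1-byte form → 27.
U+0E2E: 3-byte form → E0 B8 AE.
U+1F959: 4-byte form → F0 9F A5 99.
U+05D5: 2-byte form → D7 95.
U+10419: 4-byte form → F0 90 90 99.
Concatenated (16 bytes): CC 8A 27 E0 B8 AE F0 9F A5 99 D7 95 F0 90 90 99.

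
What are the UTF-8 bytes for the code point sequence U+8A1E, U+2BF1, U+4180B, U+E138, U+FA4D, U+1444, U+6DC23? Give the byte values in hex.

U+8A1E: 3-byte form → E8 A8 9E.
U+2BF1: 3-byte form → E2 AF B1.
U+4180B: 4-byte form → F1 81 A0 8B.
U+E138: 3-byte form → EE 84 B8.
U+FA4D: 3-byte form → EF A9 8D.
U+1444: 3-byte form → E1 91 84.
U+6DC23: 4-byte form → F1 AD B0 A3.
Concatenated (23 bytes): E8 A8 9E E2 AF B1 F1 81 A0 8B EE 84 B8 EF A9 8D E1 91 84 F1 AD B0 A3.

E8 A8 9E E2 AF B1 F1 81 A0 8B EE 84 B8 EF A9 8D E1 91 84 F1 AD B0 A3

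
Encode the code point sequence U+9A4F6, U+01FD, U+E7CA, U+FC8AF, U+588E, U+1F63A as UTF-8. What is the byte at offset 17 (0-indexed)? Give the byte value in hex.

U+9A4F6 → 4-byte form F2 9A 93 B6 at offsets 0–3.
U+01FD → 2-byte form C7 BD at offsets 4–5.
U+E7CA → 3-byte form EE 9F 8A at offsets 6–8.
U+FC8AF → 4-byte form F3 BC A2 AF at offsets 9–12.
U+588E → 3-byte form E5 A2 8E at offsets 13–15.
U+1F63A → 4-byte form F0 9F 98 BA at offsets 16–19.
Offset 17 falls in char 6's range; it's byte 2 of F0 9F 98 BA = 0x9F.

0x9F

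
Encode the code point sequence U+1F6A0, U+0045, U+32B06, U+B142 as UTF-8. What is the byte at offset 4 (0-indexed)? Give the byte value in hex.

U+1F6A0 → 4-byte form F0 9F 9A A0 at offsets 0–3.
U+0045 → 1-byte form 45 at offsets 4–4.
Offset 4 falls in char 2's range; it's byte 1 of 45 = 0x45.

0x45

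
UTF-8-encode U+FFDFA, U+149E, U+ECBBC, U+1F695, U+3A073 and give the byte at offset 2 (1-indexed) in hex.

1-indexed offset 2 is 0-indexed offset 1.
U+FFDFA → 4-byte form F3 BF B7 BA at offsets 0–3.
Offset 1 falls in char 1's range; it's byte 2 of F3 BF B7 BA = 0xBF.

0xBF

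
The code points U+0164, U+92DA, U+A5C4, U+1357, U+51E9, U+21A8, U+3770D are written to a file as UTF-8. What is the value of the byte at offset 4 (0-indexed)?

U+0164 → 2-byte form C5 A4 at offsets 0–1.
U+92DA → 3-byte form E9 8B 9A at offsets 2–4.
Offset 4 falls in char 2's range; it's byte 3 of E9 8B 9A = 0x9A.

0x9A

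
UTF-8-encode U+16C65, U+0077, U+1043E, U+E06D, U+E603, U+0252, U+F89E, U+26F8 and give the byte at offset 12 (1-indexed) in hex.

1-indexed offset 12 is 0-indexed offset 11.
U+16C65 → 4-byte form F0 96 B1 A5 at offsets 0–3.
U+0077 → 1-byte form 77 at offsets 4–4.
U+1043E → 4-byte form F0 90 90 BE at offsets 5–8.
U+E06D → 3-byte form EE 81 AD at offsets 9–11.
Offset 11 falls in char 4's range; it's byte 3 of EE 81 AD = 0xAD.

0xAD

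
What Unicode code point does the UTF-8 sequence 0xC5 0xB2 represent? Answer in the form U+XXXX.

U+0172

Leading byte 0xC5 = 11000101 matches 110xxxxx → 2-byte sequence.
Byte 1: 0xC5 = 11000101, payload 00101 (5 bits).
Byte 2: 0xB2 = 10110010 (10xxxxxx ✓), payload 110010.
Concatenate: 00101110010 = 0x172 (11 bits → U+0172).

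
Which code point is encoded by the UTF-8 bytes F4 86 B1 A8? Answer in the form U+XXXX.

U+106C68

Leading byte 0xF4 = 11110100 matches 11110xxx → 4-byte sequence.
Byte 1: 0xF4 = 11110100, payload 100 (3 bits).
Byte 2: 0x86 = 10000110 (10xxxxxx ✓), payload 000110.
Byte 3: 0xB1 = 10110001 (10xxxxxx ✓), payload 110001.
Byte 4: 0xA8 = 10101000 (10xxxxxx ✓), payload 101000.
Concatenate: 100000110110001101000 = 0x106C68 (21 bits → U+106C68).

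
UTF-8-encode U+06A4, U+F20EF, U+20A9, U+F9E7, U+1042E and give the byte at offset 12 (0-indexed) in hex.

U+06A4 → 2-byte form DA A4 at offsets 0–1.
U+F20EF → 4-byte form F3 B2 83 AF at offsets 2–5.
U+20A9 → 3-byte form E2 82 A9 at offsets 6–8.
U+F9E7 → 3-byte form EF A7 A7 at offsets 9–11.
U+1042E → 4-byte form F0 90 90 AE at offsets 12–15.
Offset 12 falls in char 5's range; it's byte 1 of F0 90 90 AE = 0xF0.

0xF0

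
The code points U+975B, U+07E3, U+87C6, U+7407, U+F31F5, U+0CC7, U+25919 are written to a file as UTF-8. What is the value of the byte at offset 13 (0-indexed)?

0x87

U+975B → 3-byte form E9 9D 9B at offsets 0–2.
U+07E3 → 2-byte form DF A3 at offsets 3–4.
U+87C6 → 3-byte form E8 9F 86 at offsets 5–7.
U+7407 → 3-byte form E7 90 87 at offsets 8–10.
U+F31F5 → 4-byte form F3 B3 87 B5 at offsets 11–14.
Offset 13 falls in char 5's range; it's byte 3 of F3 B3 87 B5 = 0x87.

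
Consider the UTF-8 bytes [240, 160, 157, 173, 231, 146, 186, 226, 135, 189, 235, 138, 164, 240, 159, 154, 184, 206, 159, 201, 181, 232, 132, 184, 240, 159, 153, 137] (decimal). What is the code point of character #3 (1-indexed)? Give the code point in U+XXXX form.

Offset 0: leading byte 0xF0 = 11110000 → 4-byte char #1 = F0 A0 9D AD.
Offset 4: leading byte 0xE7 = 11100111 → 3-byte char #2 = E7 92 BA.
Offset 7: leading byte 0xE2 = 11100010 → 3-byte char #3 = E2 87 BD.
Leading byte 0xE2 = 11100010 matches 1110xxxx → 3-byte sequence.
Byte 1: 0xE2 = 11100010, payload 0010 (4 bits).
Byte 2: 0x87 = 10000111 (10xxxxxx ✓), payload 000111.
Byte 3: 0xBD = 10111101 (10xxxxxx ✓), payload 111101.
Concatenate: 0010000111111101 = 0x21FD (16 bits → U+21FD).

U+21FD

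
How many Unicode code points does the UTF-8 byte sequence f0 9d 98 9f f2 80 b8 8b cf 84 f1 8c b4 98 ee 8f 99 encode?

Byte at offset 0: 0xF0 = 11110000 → 4-byte char (#1). Advance 4.
Byte at offset 4: 0xF2 = 11110010 → 4-byte char (#2). Advance 4.
Byte at offset 8: 0xCF = 11001111 → 2-byte char (#3). Advance 2.
Byte at offset 10: 0xF1 = 11110001 → 4-byte char (#4). Advance 4.
Byte at offset 14: 0xEE = 11101110 → 3-byte char (#5). Advance 3.
Reached end at offset 17 after 5 code points.

5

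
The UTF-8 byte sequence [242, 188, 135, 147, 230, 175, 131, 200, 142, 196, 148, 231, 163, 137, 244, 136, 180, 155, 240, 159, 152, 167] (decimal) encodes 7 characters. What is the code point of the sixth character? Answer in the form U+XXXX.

U+108D1B

Offset 0: leading byte 0xF2 = 11110010 → 4-byte char #1 = F2 BC 87 93.
Offset 4: leading byte 0xE6 = 11100110 → 3-byte char #2 = E6 AF 83.
Offset 7: leading byte 0xC8 = 11001000 → 2-byte char #3 = C8 8E.
Offset 9: leading byte 0xC4 = 11000100 → 2-byte char #4 = C4 94.
Offset 11: leading byte 0xE7 = 11100111 → 3-byte char #5 = E7 A3 89.
Offset 14: leading byte 0xF4 = 11110100 → 4-byte char #6 = F4 88 B4 9B.
Leading byte 0xF4 = 11110100 matches 11110xxx → 4-byte sequence.
Byte 1: 0xF4 = 11110100, payload 100 (3 bits).
Byte 2: 0x88 = 10001000 (10xxxxxx ✓), payload 001000.
Byte 3: 0xB4 = 10110100 (10xxxxxx ✓), payload 110100.
Byte 4: 0x9B = 10011011 (10xxxxxx ✓), payload 011011.
Concatenate: 100001000110100011011 = 0x108D1B (21 bits → U+108D1B).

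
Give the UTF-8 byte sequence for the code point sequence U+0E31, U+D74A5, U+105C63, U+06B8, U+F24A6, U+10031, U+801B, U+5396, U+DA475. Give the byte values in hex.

U+0E31: 3-byte form → E0 B8 B1.
U+D74A5: 4-byte form → F3 97 92 A5.
U+105C63: 4-byte form → F4 85 B1 A3.
U+06B8: 2-byte form → DA B8.
U+F24A6: 4-byte form → F3 B2 92 A6.
U+10031: 4-byte form → F0 90 80 B1.
U+801B: 3-byte form → E8 80 9B.
U+5396: 3-byte form → E5 8E 96.
U+DA475: 4-byte form → F3 9A 91 B5.
Concatenated (31 bytes): E0 B8 B1 F3 97 92 A5 F4 85 B1 A3 DA B8 F3 B2 92 A6 F0 90 80 B1 E8 80 9B E5 8E 96 F3 9A 91 B5.

E0 B8 B1 F3 97 92 A5 F4 85 B1 A3 DA B8 F3 B2 92 A6 F0 90 80 B1 E8 80 9B E5 8E 96 F3 9A 91 B5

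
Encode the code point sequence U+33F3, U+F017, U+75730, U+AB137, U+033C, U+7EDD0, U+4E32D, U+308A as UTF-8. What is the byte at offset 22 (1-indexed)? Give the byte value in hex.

0x8E

1-indexed offset 22 is 0-indexed offset 21.
U+33F3 → 3-byte form E3 8F B3 at offsets 0–2.
U+F017 → 3-byte form EF 80 97 at offsets 3–5.
U+75730 → 4-byte form F1 B5 9C B0 at offsets 6–9.
U+AB137 → 4-byte form F2 AB 84 B7 at offsets 10–13.
U+033C → 2-byte form CC BC at offsets 14–15.
U+7EDD0 → 4-byte form F1 BE B7 90 at offsets 16–19.
U+4E32D → 4-byte form F1 8E 8C AD at offsets 20–23.
Offset 21 falls in char 7's range; it's byte 2 of F1 8E 8C AD = 0x8E.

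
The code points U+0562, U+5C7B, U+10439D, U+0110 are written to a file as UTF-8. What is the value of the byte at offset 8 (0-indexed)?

U+0562 → 2-byte form D5 A2 at offsets 0–1.
U+5C7B → 3-byte form E5 B1 BB at offsets 2–4.
U+10439D → 4-byte form F4 84 8E 9D at offsets 5–8.
Offset 8 falls in char 3's range; it's byte 4 of F4 84 8E 9D = 0x9D.

0x9D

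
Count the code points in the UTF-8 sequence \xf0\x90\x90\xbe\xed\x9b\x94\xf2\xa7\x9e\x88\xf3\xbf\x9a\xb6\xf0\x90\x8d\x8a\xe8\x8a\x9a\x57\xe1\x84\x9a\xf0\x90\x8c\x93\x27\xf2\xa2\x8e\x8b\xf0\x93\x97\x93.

Byte at offset 0: 0xF0 = 11110000 → 4-byte char (#1). Advance 4.
Byte at offset 4: 0xED = 11101101 → 3-byte char (#2). Advance 3.
Byte at offset 7: 0xF2 = 11110010 → 4-byte char (#3). Advance 4.
Byte at offset 11: 0xF3 = 11110011 → 4-byte char (#4). Advance 4.
Byte at offset 15: 0xF0 = 11110000 → 4-byte char (#5). Advance 4.
Byte at offset 19: 0xE8 = 11101000 → 3-byte char (#6). Advance 3.
Byte at offset 22: 0x57 = 01010111 → 1-byte char (#7). Advance 1.
Byte at offset 23: 0xE1 = 11100001 → 3-byte char (#8). Advance 3.
Byte at offset 26: 0xF0 = 11110000 → 4-byte char (#9). Advance 4.
Byte at offset 30: 0x27 = 00100111 → 1-byte char (#10). Advance 1.
Byte at offset 31: 0xF2 = 11110010 → 4-byte char (#11). Advance 4.
Byte at offset 35: 0xF0 = 11110000 → 4-byte char (#12). Advance 4.
Reached end at offset 39 after 12 code points.

12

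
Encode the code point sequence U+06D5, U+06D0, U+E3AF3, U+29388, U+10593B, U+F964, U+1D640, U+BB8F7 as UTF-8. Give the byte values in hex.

U+06D5: 2-byte form → DB 95.
U+06D0: 2-byte form → DB 90.
U+E3AF3: 4-byte form → F3 A3 AB B3.
U+29388: 4-byte form → F0 A9 8E 88.
U+10593B: 4-byte form → F4 85 A4 BB.
U+F964: 3-byte form → EF A5 A4.
U+1D640: 4-byte form → F0 9D 99 80.
U+BB8F7: 4-byte form → F2 BB A3 B7.
Concatenated (27 bytes): DB 95 DB 90 F3 A3 AB B3 F0 A9 8E 88 F4 85 A4 BB EF A5 A4 F0 9D 99 80 F2 BB A3 B7.

DB 95 DB 90 F3 A3 AB B3 F0 A9 8E 88 F4 85 A4 BB EF A5 A4 F0 9D 99 80 F2 BB A3 B7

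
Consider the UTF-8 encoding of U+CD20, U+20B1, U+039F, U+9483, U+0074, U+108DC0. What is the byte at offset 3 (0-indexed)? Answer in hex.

0xE2

U+CD20 → 3-byte form EC B4 A0 at offsets 0–2.
U+20B1 → 3-byte form E2 82 B1 at offsets 3–5.
Offset 3 falls in char 2's range; it's byte 1 of E2 82 B1 = 0xE2.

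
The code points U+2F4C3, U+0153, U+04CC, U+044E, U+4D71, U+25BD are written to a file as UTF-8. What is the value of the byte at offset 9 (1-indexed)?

0xD1

1-indexed offset 9 is 0-indexed offset 8.
U+2F4C3 → 4-byte form F0 AF 93 83 at offsets 0–3.
U+0153 → 2-byte form C5 93 at offsets 4–5.
U+04CC → 2-byte form D3 8C at offsets 6–7.
U+044E → 2-byte form D1 8E at offsets 8–9.
Offset 8 falls in char 4's range; it's byte 1 of D1 8E = 0xD1.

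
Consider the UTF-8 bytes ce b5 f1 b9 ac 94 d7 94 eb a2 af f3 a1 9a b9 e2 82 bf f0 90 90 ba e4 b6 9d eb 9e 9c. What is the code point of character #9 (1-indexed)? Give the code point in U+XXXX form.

U+B79C

Offset 0: leading byte 0xCE = 11001110 → 2-byte char #1 = CE B5.
Offset 2: leading byte 0xF1 = 11110001 → 4-byte char #2 = F1 B9 AC 94.
Offset 6: leading byte 0xD7 = 11010111 → 2-byte char #3 = D7 94.
Offset 8: leading byte 0xEB = 11101011 → 3-byte char #4 = EB A2 AF.
Offset 11: leading byte 0xF3 = 11110011 → 4-byte char #5 = F3 A1 9A B9.
Offset 15: leading byte 0xE2 = 11100010 → 3-byte char #6 = E2 82 BF.
Offset 18: leading byte 0xF0 = 11110000 → 4-byte char #7 = F0 90 90 BA.
Offset 22: leading byte 0xE4 = 11100100 → 3-byte char #8 = E4 B6 9D.
Offset 25: leading byte 0xEB = 11101011 → 3-byte char #9 = EB 9E 9C.
Leading byte 0xEB = 11101011 matches 1110xxxx → 3-byte sequence.
Byte 1: 0xEB = 11101011, payload 1011 (4 bits).
Byte 2: 0x9E = 10011110 (10xxxxxx ✓), payload 011110.
Byte 3: 0x9C = 10011100 (10xxxxxx ✓), payload 011100.
Concatenate: 1011011110011100 = 0xB79C (16 bits → U+B79C).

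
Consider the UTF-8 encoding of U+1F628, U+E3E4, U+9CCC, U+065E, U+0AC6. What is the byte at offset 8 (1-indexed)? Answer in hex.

0xE9

1-indexed offset 8 is 0-indexed offset 7.
U+1F628 → 4-byte form F0 9F 98 A8 at offsets 0–3.
U+E3E4 → 3-byte form EE 8F A4 at offsets 4–6.
U+9CCC → 3-byte form E9 B3 8C at offsets 7–9.
Offset 7 falls in char 3's range; it's byte 1 of E9 B3 8C = 0xE9.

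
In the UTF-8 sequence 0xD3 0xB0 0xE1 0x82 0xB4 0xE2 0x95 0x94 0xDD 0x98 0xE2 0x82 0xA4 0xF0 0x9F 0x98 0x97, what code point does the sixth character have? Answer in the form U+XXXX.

Offset 0: leading byte 0xD3 = 11010011 → 2-byte char #1 = D3 B0.
Offset 2: leading byte 0xE1 = 11100001 → 3-byte char #2 = E1 82 B4.
Offset 5: leading byte 0xE2 = 11100010 → 3-byte char #3 = E2 95 94.
Offset 8: leading byte 0xDD = 11011101 → 2-byte char #4 = DD 98.
Offset 10: leading byte 0xE2 = 11100010 → 3-byte char #5 = E2 82 A4.
Offset 13: leading byte 0xF0 = 11110000 → 4-byte char #6 = F0 9F 98 97.
Leading byte 0xF0 = 11110000 matches 11110xxx → 4-byte sequence.
Byte 1: 0xF0 = 11110000, payload 000 (3 bits).
Byte 2: 0x9F = 10011111 (10xxxxxx ✓), payload 011111.
Byte 3: 0x98 = 10011000 (10xxxxxx ✓), payload 011000.
Byte 4: 0x97 = 10010111 (10xxxxxx ✓), payload 010111.
Concatenate: 000011111011000010111 = 0x1F617 (21 bits → U+1F617).

U+1F617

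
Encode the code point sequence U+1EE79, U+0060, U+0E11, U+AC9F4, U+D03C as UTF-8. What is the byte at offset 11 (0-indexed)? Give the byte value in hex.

0xB4

U+1EE79 → 4-byte form F0 9E B9 B9 at offsets 0–3.
U+0060 → 1-byte form 60 at offsets 4–4.
U+0E11 → 3-byte form E0 B8 91 at offsets 5–7.
U+AC9F4 → 4-byte form F2 AC A7 B4 at offsets 8–11.
Offset 11 falls in char 4's range; it's byte 4 of F2 AC A7 B4 = 0xB4.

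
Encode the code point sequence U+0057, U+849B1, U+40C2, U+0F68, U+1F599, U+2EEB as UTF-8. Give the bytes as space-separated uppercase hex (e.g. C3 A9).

U+0057: 1-byte form → 57.
U+849B1: 4-byte form → F2 84 A6 B1.
U+40C2: 3-byte form → E4 83 82.
U+0F68: 3-byte form → E0 BD A8.
U+1F599: 4-byte form → F0 9F 96 99.
U+2EEB: 3-byte form → E2 BB AB.
Concatenated (18 bytes): 57 F2 84 A6 B1 E4 83 82 E0 BD A8 F0 9F 96 99 E2 BB AB.

57 F2 84 A6 B1 E4 83 82 E0 BD A8 F0 9F 96 99 E2 BB AB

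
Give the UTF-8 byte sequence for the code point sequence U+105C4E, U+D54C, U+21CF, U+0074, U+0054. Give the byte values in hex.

U+105C4E: 4-byte form → F4 85 B1 8E.
U+D54C: 3-byte form → ED 95 8C.
U+21CF: 3-byte form → E2 87 8F.
U+0074: 1-byte form → 74.
U+0054: 1-byte form → 54.
Concatenated (12 bytes): F4 85 B1 8E ED 95 8C E2 87 8F 74 54.

F4 85 B1 8E ED 95 8C E2 87 8F 74 54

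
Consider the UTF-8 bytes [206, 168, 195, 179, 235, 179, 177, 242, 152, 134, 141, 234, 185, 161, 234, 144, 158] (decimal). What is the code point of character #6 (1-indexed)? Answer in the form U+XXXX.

U+A41E

Offset 0: leading byte 0xCE = 11001110 → 2-byte char #1 = CE A8.
Offset 2: leading byte 0xC3 = 11000011 → 2-byte char #2 = C3 B3.
Offset 4: leading byte 0xEB = 11101011 → 3-byte char #3 = EB B3 B1.
Offset 7: leading byte 0xF2 = 11110010 → 4-byte char #4 = F2 98 86 8D.
Offset 11: leading byte 0xEA = 11101010 → 3-byte char #5 = EA B9 A1.
Offset 14: leading byte 0xEA = 11101010 → 3-byte char #6 = EA 90 9E.
Leading byte 0xEA = 11101010 matches 1110xxxx → 3-byte sequence.
Byte 1: 0xEA = 11101010, payload 1010 (4 bits).
Byte 2: 0x90 = 10010000 (10xxxxxx ✓), payload 010000.
Byte 3: 0x9E = 10011110 (10xxxxxx ✓), payload 011110.
Concatenate: 1010010000011110 = 0xA41E (16 bits → U+A41E).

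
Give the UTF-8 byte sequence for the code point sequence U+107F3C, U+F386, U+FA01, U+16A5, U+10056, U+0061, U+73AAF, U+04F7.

U+107F3C: 4-byte form → F4 87 BC BC.
U+F386: 3-byte form → EF 8E 86.
U+FA01: 3-byte form → EF A8 81.
U+16A5: 3-byte form → E1 9A A5.
U+10056: 4-byte form → F0 90 81 96.
U+0061: 1-byte form → 61.
U+73AAF: 4-byte form → F1 B3 AA AF.
U+04F7: 2-byte form → D3 B7.
Concatenated (24 bytes): F4 87 BC BC EF 8E 86 EF A8 81 E1 9A A5 F0 90 81 96 61 F1 B3 AA AF D3 B7.

F4 87 BC BC EF 8E 86 EF A8 81 E1 9A A5 F0 90 81 96 61 F1 B3 AA AF D3 B7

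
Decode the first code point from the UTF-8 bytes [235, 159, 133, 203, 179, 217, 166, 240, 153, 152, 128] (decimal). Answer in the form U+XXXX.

Offset 0: leading byte 0xEB = 11101011 → 3-byte char #1 = EB 9F 85.
Leading byte 0xEB = 11101011 matches 1110xxxx → 3-byte sequence.
Byte 1: 0xEB = 11101011, payload 1011 (4 bits).
Byte 2: 0x9F = 10011111 (10xxxxxx ✓), payload 011111.
Byte 3: 0x85 = 10000101 (10xxxxxx ✓), payload 000101.
Concatenate: 1011011111000101 = 0xB7C5 (16 bits → U+B7C5).

U+B7C5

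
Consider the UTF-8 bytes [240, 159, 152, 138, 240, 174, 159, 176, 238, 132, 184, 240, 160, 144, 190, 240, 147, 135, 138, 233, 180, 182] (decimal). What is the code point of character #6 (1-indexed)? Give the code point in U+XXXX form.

U+9D36

Offset 0: leading byte 0xF0 = 11110000 → 4-byte char #1 = F0 9F 98 8A.
Offset 4: leading byte 0xF0 = 11110000 → 4-byte char #2 = F0 AE 9F B0.
Offset 8: leading byte 0xEE = 11101110 → 3-byte char #3 = EE 84 B8.
Offset 11: leading byte 0xF0 = 11110000 → 4-byte char #4 = F0 A0 90 BE.
Offset 15: leading byte 0xF0 = 11110000 → 4-byte char #5 = F0 93 87 8A.
Offset 19: leading byte 0xE9 = 11101001 → 3-byte char #6 = E9 B4 B6.
Leading byte 0xE9 = 11101001 matches 1110xxxx → 3-byte sequence.
Byte 1: 0xE9 = 11101001, payload 1001 (4 bits).
Byte 2: 0xB4 = 10110100 (10xxxxxx ✓), payload 110100.
Byte 3: 0xB6 = 10110110 (10xxxxxx ✓), payload 110110.
Concatenate: 1001110100110110 = 0x9D36 (16 bits → U+9D36).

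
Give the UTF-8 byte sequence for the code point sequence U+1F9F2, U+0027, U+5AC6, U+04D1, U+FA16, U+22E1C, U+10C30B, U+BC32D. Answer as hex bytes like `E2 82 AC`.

U+1F9F2: 4-byte form → F0 9F A7 B2.
U+0027: 1-byte form → 27.
U+5AC6: 3-byte form → E5 AB 86.
U+04D1: 2-byte form → D3 91.
U+FA16: 3-byte form → EF A8 96.
U+22E1C: 4-byte form → F0 A2 B8 9C.
U+10C30B: 4-byte form → F4 8C 8C 8B.
U+BC32D: 4-byte form → F2 BC 8C AD.
Concatenated (25 bytes): F0 9F A7 B2 27 E5 AB 86 D3 91 EF A8 96 F0 A2 B8 9C F4 8C 8C 8B F2 BC 8C AD.

F0 9F A7 B2 27 E5 AB 86 D3 91 EF A8 96 F0 A2 B8 9C F4 8C 8C 8B F2 BC 8C AD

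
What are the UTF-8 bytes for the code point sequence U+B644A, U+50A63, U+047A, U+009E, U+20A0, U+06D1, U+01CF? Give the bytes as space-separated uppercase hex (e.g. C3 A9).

U+B644A: 4-byte form → F2 B6 91 8A.
U+50A63: 4-byte form → F1 90 A9 A3.
U+047A: 2-byte form → D1 BA.
U+009E: 2-byte form → C2 9E.
U+20A0: 3-byte form → E2 82 A0.
U+06D1: 2-byte form → DB 91.
U+01CF: 2-byte form → C7 8F.
Concatenated (19 bytes): F2 B6 91 8A F1 90 A9 A3 D1 BA C2 9E E2 82 A0 DB 91 C7 8F.

F2 B6 91 8A F1 90 A9 A3 D1 BA C2 9E E2 82 A0 DB 91 C7 8F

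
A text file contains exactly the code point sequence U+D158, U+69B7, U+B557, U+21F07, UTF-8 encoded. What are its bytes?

ED 85 98 E6 A6 B7 EB 95 97 F0 A1 BC 87

U+D158: 3-byte form → ED 85 98.
U+69B7: 3-byte form → E6 A6 B7.
U+B557: 3-byte form → EB 95 97.
U+21F07: 4-byte form → F0 A1 BC 87.
Concatenated (13 bytes): ED 85 98 E6 A6 B7 EB 95 97 F0 A1 BC 87.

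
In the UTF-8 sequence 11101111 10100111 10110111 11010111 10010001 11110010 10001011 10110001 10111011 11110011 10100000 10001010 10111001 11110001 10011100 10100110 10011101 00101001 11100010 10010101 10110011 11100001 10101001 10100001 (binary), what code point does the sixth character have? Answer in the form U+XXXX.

Offset 0: leading byte 0xEF = 11101111 → 3-byte char #1 = EF A7 B7.
Offset 3: leading byte 0xD7 = 11010111 → 2-byte char #2 = D7 91.
Offset 5: leading byte 0xF2 = 11110010 → 4-byte char #3 = F2 8B B1 BB.
Offset 9: leading byte 0xF3 = 11110011 → 4-byte char #4 = F3 A0 8A B9.
Offset 13: leading byte 0xF1 = 11110001 → 4-byte char #5 = F1 9C A6 9D.
Offset 17: leading byte 0x29 = 00101001 → 1-byte char #6 = 29.
Leading byte 0x29 = 00101001 matches 0xxxxxxx → 1-byte sequence.
Byte 1: 0x29 = 00101001, payload 0101001 (7 bits).
Concatenate: 0101001 = 0x29 (7 bits → U+0029).

U+0029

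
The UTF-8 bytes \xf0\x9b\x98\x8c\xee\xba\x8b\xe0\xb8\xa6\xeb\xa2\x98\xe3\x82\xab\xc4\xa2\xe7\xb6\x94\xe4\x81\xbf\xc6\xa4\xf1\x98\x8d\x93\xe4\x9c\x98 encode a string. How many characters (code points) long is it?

11

Byte at offset 0: 0xF0 = 11110000 → 4-byte char (#1). Advance 4.
Byte at offset 4: 0xEE = 11101110 → 3-byte char (#2). Advance 3.
Byte at offset 7: 0xE0 = 11100000 → 3-byte char (#3). Advance 3.
Byte at offset 10: 0xEB = 11101011 → 3-byte char (#4). Advance 3.
Byte at offset 13: 0xE3 = 11100011 → 3-byte char (#5). Advance 3.
Byte at offset 16: 0xC4 = 11000100 → 2-byte char (#6). Advance 2.
Byte at offset 18: 0xE7 = 11100111 → 3-byte char (#7). Advance 3.
Byte at offset 21: 0xE4 = 11100100 → 3-byte char (#8). Advance 3.
Byte at offset 24: 0xC6 = 11000110 → 2-byte char (#9). Advance 2.
Byte at offset 26: 0xF1 = 11110001 → 4-byte char (#10). Advance 4.
Byte at offset 30: 0xE4 = 11100100 → 3-byte char (#11). Advance 3.
Reached end at offset 33 after 11 code points.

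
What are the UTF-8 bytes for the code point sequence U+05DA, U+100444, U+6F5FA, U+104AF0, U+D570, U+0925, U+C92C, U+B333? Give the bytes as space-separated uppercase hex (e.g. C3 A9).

D7 9A F4 80 91 84 F1 AF 97 BA F4 84 AB B0 ED 95 B0 E0 A4 A5 EC A4 AC EB 8C B3

U+05DA: 2-byte form → D7 9A.
U+100444: 4-byte form → F4 80 91 84.
U+6F5FA: 4-byte form → F1 AF 97 BA.
U+104AF0: 4-byte form → F4 84 AB B0.
U+D570: 3-byte form → ED 95 B0.
U+0925: 3-byte form → E0 A4 A5.
U+C92C: 3-byte form → EC A4 AC.
U+B333: 3-byte form → EB 8C B3.
Concatenated (26 bytes): D7 9A F4 80 91 84 F1 AF 97 BA F4 84 AB B0 ED 95 B0 E0 A4 A5 EC A4 AC EB 8C B3.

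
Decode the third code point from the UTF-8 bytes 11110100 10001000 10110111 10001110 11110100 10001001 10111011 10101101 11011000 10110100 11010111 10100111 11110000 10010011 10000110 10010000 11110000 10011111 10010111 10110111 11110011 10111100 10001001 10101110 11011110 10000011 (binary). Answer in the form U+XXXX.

Offset 0: leading byte 0xF4 = 11110100 → 4-byte char #1 = F4 88 B7 8E.
Offset 4: leading byte 0xF4 = 11110100 → 4-byte char #2 = F4 89 BB AD.
Offset 8: leading byte 0xD8 = 11011000 → 2-byte char #3 = D8 B4.
Leading byte 0xD8 = 11011000 matches 110xxxxx → 2-byte sequence.
Byte 1: 0xD8 = 11011000, payload 11000 (5 bits).
Byte 2: 0xB4 = 10110100 (10xxxxxx ✓), payload 110100.
Concatenate: 11000110100 = 0x634 (11 bits → U+0634).

U+0634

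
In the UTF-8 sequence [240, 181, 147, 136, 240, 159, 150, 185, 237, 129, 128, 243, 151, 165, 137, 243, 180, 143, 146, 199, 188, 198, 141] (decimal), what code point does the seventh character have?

U+018D

Offset 0: leading byte 0xF0 = 11110000 → 4-byte char #1 = F0 B5 93 88.
Offset 4: leading byte 0xF0 = 11110000 → 4-byte char #2 = F0 9F 96 B9.
Offset 8: leading byte 0xED = 11101101 → 3-byte char #3 = ED 81 80.
Offset 11: leading byte 0xF3 = 11110011 → 4-byte char #4 = F3 97 A5 89.
Offset 15: leading byte 0xF3 = 11110011 → 4-byte char #5 = F3 B4 8F 92.
Offset 19: leading byte 0xC7 = 11000111 → 2-byte char #6 = C7 BC.
Offset 21: leading byte 0xC6 = 11000110 → 2-byte char #7 = C6 8D.
Leading byte 0xC6 = 11000110 matches 110xxxxx → 2-byte sequence.
Byte 1: 0xC6 = 11000110, payload 00110 (5 bits).
Byte 2: 0x8D = 10001101 (10xxxxxx ✓), payload 001101.
Concatenate: 00110001101 = 0x18D (11 bits → U+018D).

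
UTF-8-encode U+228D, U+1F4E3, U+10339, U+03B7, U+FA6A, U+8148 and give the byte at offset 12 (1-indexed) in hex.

0xCE

1-indexed offset 12 is 0-indexed offset 11.
U+228D → 3-byte form E2 8A 8D at offsets 0–2.
U+1F4E3 → 4-byte form F0 9F 93 A3 at offsets 3–6.
U+10339 → 4-byte form F0 90 8C B9 at offsets 7–10.
U+03B7 → 2-byte form CE B7 at offsets 11–12.
Offset 11 falls in char 4's range; it's byte 1 of CE B7 = 0xCE.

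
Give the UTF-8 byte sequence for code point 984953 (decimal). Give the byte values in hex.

F3 B0 9D B9

U+F0779 = 0xF0779 = 984953 decimal. In range U+10000–U+10FFFF → 4-byte form: 11110xxx 10xxxxxx 10xxxxxx 10xxxxxx.
Binary (21 bits): 011110000011101111001.
Split 3+6+6+6: 011 | 110000 | 011101 | 111001.
Byte 1: 11110011 = 0xF3.
Byte 2: 10110000 = 0xB0.
Byte 3: 10011101 = 0x9D.
Byte 4: 10111001 = 0xB9.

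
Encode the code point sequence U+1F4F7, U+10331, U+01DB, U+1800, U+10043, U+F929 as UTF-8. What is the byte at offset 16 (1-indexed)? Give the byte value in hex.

1-indexed offset 16 is 0-indexed offset 15.
U+1F4F7 → 4-byte form F0 9F 93 B7 at offsets 0–3.
U+10331 → 4-byte form F0 90 8C B1 at offsets 4–7.
U+01DB → 2-byte form C7 9B at offsets 8–9.
U+1800 → 3-byte form E1 A0 80 at offsets 10–12.
U+10043 → 4-byte form F0 90 81 83 at offsets 13–16.
Offset 15 falls in char 5's range; it's byte 3 of F0 90 81 83 = 0x81.

0x81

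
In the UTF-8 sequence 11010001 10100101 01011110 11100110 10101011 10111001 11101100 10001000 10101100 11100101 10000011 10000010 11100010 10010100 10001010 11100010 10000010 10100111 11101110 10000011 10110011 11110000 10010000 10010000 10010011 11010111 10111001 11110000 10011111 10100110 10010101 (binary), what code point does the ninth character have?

Offset 0: leading byte 0xD1 = 11010001 → 2-byte char #1 = D1 A5.
Offset 2: leading byte 0x5E = 01011110 → 1-byte char #2 = 5E.
Offset 3: leading byte 0xE6 = 11100110 → 3-byte char #3 = E6 AB B9.
Offset 6: leading byte 0xEC = 11101100 → 3-byte char #4 = EC 88 AC.
Offset 9: leading byte 0xE5 = 11100101 → 3-byte char #5 = E5 83 82.
Offset 12: leading byte 0xE2 = 11100010 → 3-byte char #6 = E2 94 8A.
Offset 15: leading byte 0xE2 = 11100010 → 3-byte char #7 = E2 82 A7.
Offset 18: leading byte 0xEE = 11101110 → 3-byte char #8 = EE 83 B3.
Offset 21: leading byte 0xF0 = 11110000 → 4-byte char #9 = F0 90 90 93.
Leading byte 0xF0 = 11110000 matches 11110xxx → 4-byte sequence.
Byte 1: 0xF0 = 11110000, payload 000 (3 bits).
Byte 2: 0x90 = 10010000 (10xxxxxx ✓), payload 010000.
Byte 3: 0x90 = 10010000 (10xxxxxx ✓), payload 010000.
Byte 4: 0x93 = 10010011 (10xxxxxx ✓), payload 010011.
Concatenate: 000010000010000010011 = 0x10413 (21 bits → U+10413).

U+10413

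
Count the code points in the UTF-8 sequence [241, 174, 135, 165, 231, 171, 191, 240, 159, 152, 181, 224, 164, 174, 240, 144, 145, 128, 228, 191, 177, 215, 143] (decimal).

Byte at offset 0: 0xF1 = 11110001 → 4-byte char (#1). Advance 4.
Byte at offset 4: 0xE7 = 11100111 → 3-byte char (#2). Advance 3.
Byte at offset 7: 0xF0 = 11110000 → 4-byte char (#3). Advance 4.
Byte at offset 11: 0xE0 = 11100000 → 3-byte char (#4). Advance 3.
Byte at offset 14: 0xF0 = 11110000 → 4-byte char (#5). Advance 4.
Byte at offset 18: 0xE4 = 11100100 → 3-byte char (#6). Advance 3.
Byte at offset 21: 0xD7 = 11010111 → 2-byte char (#7). Advance 2.
Reached end at offset 23 after 7 code points.

7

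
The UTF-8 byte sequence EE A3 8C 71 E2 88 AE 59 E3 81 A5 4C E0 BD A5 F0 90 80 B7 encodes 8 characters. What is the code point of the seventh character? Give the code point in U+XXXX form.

Offset 0: leading byte 0xEE = 11101110 → 3-byte char #1 = EE A3 8C.
Offset 3: leading byte 0x71 = 01110001 → 1-byte char #2 = 71.
Offset 4: leading byte 0xE2 = 11100010 → 3-byte char #3 = E2 88 AE.
Offset 7: leading byte 0x59 = 01011001 → 1-byte char #4 = 59.
Offset 8: leading byte 0xE3 = 11100011 → 3-byte char #5 = E3 81 A5.
Offset 11: leading byte 0x4C = 01001100 → 1-byte char #6 = 4C.
Offset 12: leading byte 0xE0 = 11100000 → 3-byte char #7 = E0 BD A5.
Leading byte 0xE0 = 11100000 matches 1110xxxx → 3-byte sequence.
Byte 1: 0xE0 = 11100000, payload 0000 (4 bits).
Byte 2: 0xBD = 10111101 (10xxxxxx ✓), payload 111101.
Byte 3: 0xA5 = 10100101 (10xxxxxx ✓), payload 100101.
Concatenate: 0000111101100101 = 0xF65 (16 bits → U+0F65).

U+0F65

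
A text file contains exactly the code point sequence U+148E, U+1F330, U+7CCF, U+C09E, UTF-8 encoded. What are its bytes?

E1 92 8E F0 9F 8C B0 E7 B3 8F EC 82 9E

U+148E: 3-byte form → E1 92 8E.
U+1F330: 4-byte form → F0 9F 8C B0.
U+7CCF: 3-byte form → E7 B3 8F.
U+C09E: 3-byte form → EC 82 9E.
Concatenated (13 bytes): E1 92 8E F0 9F 8C B0 E7 B3 8F EC 82 9E.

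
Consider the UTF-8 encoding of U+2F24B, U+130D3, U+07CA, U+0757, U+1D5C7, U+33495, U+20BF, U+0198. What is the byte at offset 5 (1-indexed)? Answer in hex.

1-indexed offset 5 is 0-indexed offset 4.
U+2F24B → 4-byte form F0 AF 89 8B at offsets 0–3.
U+130D3 → 4-byte form F0 93 83 93 at offsets 4–7.
Offset 4 falls in char 2's range; it's byte 1 of F0 93 83 93 = 0xF0.

0xF0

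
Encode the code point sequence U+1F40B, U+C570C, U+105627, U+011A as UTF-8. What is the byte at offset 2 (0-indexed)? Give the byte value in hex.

U+1F40B → 4-byte form F0 9F 90 8B at offsets 0–3.
Offset 2 falls in char 1's range; it's byte 3 of F0 9F 90 8B = 0x90.

0x90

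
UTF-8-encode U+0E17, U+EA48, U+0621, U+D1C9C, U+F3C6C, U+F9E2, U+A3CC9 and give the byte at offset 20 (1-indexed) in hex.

1-indexed offset 20 is 0-indexed offset 19.
U+0E17 → 3-byte form E0 B8 97 at offsets 0–2.
U+EA48 → 3-byte form EE A9 88 at offsets 3–5.
U+0621 → 2-byte form D8 A1 at offsets 6–7.
U+D1C9C → 4-byte form F3 91 B2 9C at offsets 8–11.
U+F3C6C → 4-byte form F3 B3 B1 AC at offsets 12–15.
U+F9E2 → 3-byte form EF A7 A2 at offsets 16–18.
U+A3CC9 → 4-byte form F2 A3 B3 89 at offsets 19–22.
Offset 19 falls in char 7's range; it's byte 1 of F2 A3 B3 89 = 0xF2.

0xF2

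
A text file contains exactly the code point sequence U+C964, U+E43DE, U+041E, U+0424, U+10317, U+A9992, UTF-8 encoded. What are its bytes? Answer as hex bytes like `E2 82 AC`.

EC A5 A4 F3 A4 8F 9E D0 9E D0 A4 F0 90 8C 97 F2 A9 A6 92

U+C964: 3-byte form → EC A5 A4.
U+E43DE: 4-byte form → F3 A4 8F 9E.
U+041E: 2-byte form → D0 9E.
U+0424: 2-byte form → D0 A4.
U+10317: 4-byte form → F0 90 8C 97.
U+A9992: 4-byte form → F2 A9 A6 92.
Concatenated (19 bytes): EC A5 A4 F3 A4 8F 9E D0 9E D0 A4 F0 90 8C 97 F2 A9 A6 92.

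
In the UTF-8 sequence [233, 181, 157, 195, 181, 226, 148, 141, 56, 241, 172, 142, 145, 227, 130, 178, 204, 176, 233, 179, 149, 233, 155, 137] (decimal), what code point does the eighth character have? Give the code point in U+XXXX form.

Offset 0: leading byte 0xE9 = 11101001 → 3-byte char #1 = E9 B5 9D.
Offset 3: leading byte 0xC3 = 11000011 → 2-byte char #2 = C3 B5.
Offset 5: leading byte 0xE2 = 11100010 → 3-byte char #3 = E2 94 8D.
Offset 8: leading byte 0x38 = 00111000 → 1-byte char #4 = 38.
Offset 9: leading byte 0xF1 = 11110001 → 4-byte char #5 = F1 AC 8E 91.
Offset 13: leading byte 0xE3 = 11100011 → 3-byte char #6 = E3 82 B2.
Offset 16: leading byte 0xCC = 11001100 → 2-byte char #7 = CC B0.
Offset 18: leading byte 0xE9 = 11101001 → 3-byte char #8 = E9 B3 95.
Leading byte 0xE9 = 11101001 matches 1110xxxx → 3-byte sequence.
Byte 1: 0xE9 = 11101001, payload 1001 (4 bits).
Byte 2: 0xB3 = 10110011 (10xxxxxx ✓), payload 110011.
Byte 3: 0x95 = 10010101 (10xxxxxx ✓), payload 010101.
Concatenate: 1001110011010101 = 0x9CD5 (16 bits → U+9CD5).

U+9CD5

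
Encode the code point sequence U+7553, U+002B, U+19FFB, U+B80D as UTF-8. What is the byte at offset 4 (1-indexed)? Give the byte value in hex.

1-indexed offset 4 is 0-indexed offset 3.
U+7553 → 3-byte form E7 95 93 at offsets 0–2.
U+002B → 1-byte form 2B at offsets 3–3.
Offset 3 falls in char 2's range; it's byte 1 of 2B = 0x2B.

0x2B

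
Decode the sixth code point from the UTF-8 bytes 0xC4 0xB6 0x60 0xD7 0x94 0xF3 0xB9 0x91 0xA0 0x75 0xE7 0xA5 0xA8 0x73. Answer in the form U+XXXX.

U+7968

Offset 0: leading byte 0xC4 = 11000100 → 2-byte char #1 = C4 B6.
Offset 2: leading byte 0x60 = 01100000 → 1-byte char #2 = 60.
Offset 3: leading byte 0xD7 = 11010111 → 2-byte char #3 = D7 94.
Offset 5: leading byte 0xF3 = 11110011 → 4-byte char #4 = F3 B9 91 A0.
Offset 9: leading byte 0x75 = 01110101 → 1-byte char #5 = 75.
Offset 10: leading byte 0xE7 = 11100111 → 3-byte char #6 = E7 A5 A8.
Leading byte 0xE7 = 11100111 matches 1110xxxx → 3-byte sequence.
Byte 1: 0xE7 = 11100111, payload 0111 (4 bits).
Byte 2: 0xA5 = 10100101 (10xxxxxx ✓), payload 100101.
Byte 3: 0xA8 = 10101000 (10xxxxxx ✓), payload 101000.
Concatenate: 0111100101101000 = 0x7968 (16 bits → U+7968).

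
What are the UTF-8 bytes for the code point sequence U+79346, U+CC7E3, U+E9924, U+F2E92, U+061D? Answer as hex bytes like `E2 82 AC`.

U+79346: 4-byte form → F1 B9 8D 86.
U+CC7E3: 4-byte form → F3 8C 9F A3.
U+E9924: 4-byte form → F3 A9 A4 A4.
U+F2E92: 4-byte form → F3 B2 BA 92.
U+061D: 2-byte form → D8 9D.
Concatenated (18 bytes): F1 B9 8D 86 F3 8C 9F A3 F3 A9 A4 A4 F3 B2 BA 92 D8 9D.

F1 B9 8D 86 F3 8C 9F A3 F3 A9 A4 A4 F3 B2 BA 92 D8 9D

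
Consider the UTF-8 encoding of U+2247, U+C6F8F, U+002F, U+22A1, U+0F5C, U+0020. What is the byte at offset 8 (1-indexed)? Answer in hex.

1-indexed offset 8 is 0-indexed offset 7.
U+2247 → 3-byte form E2 89 87 at offsets 0–2.
U+C6F8F → 4-byte form F3 86 BE 8F at offsets 3–6.
U+002F → 1-byte form 2F at offsets 7–7.
Offset 7 falls in char 3's range; it's byte 1 of 2F = 0x2F.

0x2F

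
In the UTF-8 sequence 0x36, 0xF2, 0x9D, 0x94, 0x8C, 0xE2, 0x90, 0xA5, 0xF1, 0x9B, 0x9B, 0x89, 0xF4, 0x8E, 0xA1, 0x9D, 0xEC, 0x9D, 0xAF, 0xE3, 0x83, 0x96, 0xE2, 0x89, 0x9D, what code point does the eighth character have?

U+225D

Offset 0: leading byte 0x36 = 00110110 → 1-byte char #1 = 36.
Offset 1: leading byte 0xF2 = 11110010 → 4-byte char #2 = F2 9D 94 8C.
Offset 5: leading byte 0xE2 = 11100010 → 3-byte char #3 = E2 90 A5.
Offset 8: leading byte 0xF1 = 11110001 → 4-byte char #4 = F1 9B 9B 89.
Offset 12: leading byte 0xF4 = 11110100 → 4-byte char #5 = F4 8E A1 9D.
Offset 16: leading byte 0xEC = 11101100 → 3-byte char #6 = EC 9D AF.
Offset 19: leading byte 0xE3 = 11100011 → 3-byte char #7 = E3 83 96.
Offset 22: leading byte 0xE2 = 11100010 → 3-byte char #8 = E2 89 9D.
Leading byte 0xE2 = 11100010 matches 1110xxxx → 3-byte sequence.
Byte 1: 0xE2 = 11100010, payload 0010 (4 bits).
Byte 2: 0x89 = 10001001 (10xxxxxx ✓), payload 001001.
Byte 3: 0x9D = 10011101 (10xxxxxx ✓), payload 011101.
Concatenate: 0010001001011101 = 0x225D (16 bits → U+225D).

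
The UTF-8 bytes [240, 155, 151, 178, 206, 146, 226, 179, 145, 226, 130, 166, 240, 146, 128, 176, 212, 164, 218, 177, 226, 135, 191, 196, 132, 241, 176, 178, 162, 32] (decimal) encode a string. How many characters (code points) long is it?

11

Byte at offset 0: 0xF0 = 11110000 → 4-byte char (#1). Advance 4.
Byte at offset 4: 0xCE = 11001110 → 2-byte char (#2). Advance 2.
Byte at offset 6: 0xE2 = 11100010 → 3-byte char (#3). Advance 3.
Byte at offset 9: 0xE2 = 11100010 → 3-byte char (#4). Advance 3.
Byte at offset 12: 0xF0 = 11110000 → 4-byte char (#5). Advance 4.
Byte at offset 16: 0xD4 = 11010100 → 2-byte char (#6). Advance 2.
Byte at offset 18: 0xDA = 11011010 → 2-byte char (#7). Advance 2.
Byte at offset 20: 0xE2 = 11100010 → 3-byte char (#8). Advance 3.
Byte at offset 23: 0xC4 = 11000100 → 2-byte char (#9). Advance 2.
Byte at offset 25: 0xF1 = 11110001 → 4-byte char (#10). Advance 4.
Byte at offset 29: 0x20 = 00100000 → 1-byte char (#11). Advance 1.
Reached end at offset 30 after 11 code points.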